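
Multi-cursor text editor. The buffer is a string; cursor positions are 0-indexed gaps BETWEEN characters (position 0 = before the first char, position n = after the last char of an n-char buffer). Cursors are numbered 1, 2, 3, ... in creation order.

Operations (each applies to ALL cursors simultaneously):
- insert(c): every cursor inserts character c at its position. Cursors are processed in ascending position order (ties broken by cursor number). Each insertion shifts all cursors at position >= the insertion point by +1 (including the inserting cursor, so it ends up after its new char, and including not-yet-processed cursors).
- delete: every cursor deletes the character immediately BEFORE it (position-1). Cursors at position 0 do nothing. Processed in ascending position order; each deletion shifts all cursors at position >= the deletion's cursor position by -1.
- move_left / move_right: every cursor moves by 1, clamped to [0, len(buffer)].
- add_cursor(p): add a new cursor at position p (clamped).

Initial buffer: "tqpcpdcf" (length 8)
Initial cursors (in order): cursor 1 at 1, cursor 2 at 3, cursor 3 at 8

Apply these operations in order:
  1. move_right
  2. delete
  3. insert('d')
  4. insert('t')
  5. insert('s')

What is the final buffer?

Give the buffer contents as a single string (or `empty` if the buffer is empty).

Answer: tdtspdtspdcdts

Derivation:
After op 1 (move_right): buffer="tqpcpdcf" (len 8), cursors c1@2 c2@4 c3@8, authorship ........
After op 2 (delete): buffer="tppdc" (len 5), cursors c1@1 c2@2 c3@5, authorship .....
After op 3 (insert('d')): buffer="tdpdpdcd" (len 8), cursors c1@2 c2@4 c3@8, authorship .1.2...3
After op 4 (insert('t')): buffer="tdtpdtpdcdt" (len 11), cursors c1@3 c2@6 c3@11, authorship .11.22...33
After op 5 (insert('s')): buffer="tdtspdtspdcdts" (len 14), cursors c1@4 c2@8 c3@14, authorship .111.222...333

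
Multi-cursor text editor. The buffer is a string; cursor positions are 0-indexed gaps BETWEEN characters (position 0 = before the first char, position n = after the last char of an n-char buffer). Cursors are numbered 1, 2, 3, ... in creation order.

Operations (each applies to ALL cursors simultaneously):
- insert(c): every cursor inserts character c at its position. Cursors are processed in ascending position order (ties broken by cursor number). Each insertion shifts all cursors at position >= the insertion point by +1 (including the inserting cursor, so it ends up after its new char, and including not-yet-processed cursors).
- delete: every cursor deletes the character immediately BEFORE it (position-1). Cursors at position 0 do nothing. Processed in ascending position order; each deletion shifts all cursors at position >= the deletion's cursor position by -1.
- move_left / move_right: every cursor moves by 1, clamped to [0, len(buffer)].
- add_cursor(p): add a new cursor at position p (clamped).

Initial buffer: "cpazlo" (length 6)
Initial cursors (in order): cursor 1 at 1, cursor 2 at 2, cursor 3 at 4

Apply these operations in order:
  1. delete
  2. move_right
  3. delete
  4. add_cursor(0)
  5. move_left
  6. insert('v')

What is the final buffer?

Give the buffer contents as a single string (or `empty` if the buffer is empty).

After op 1 (delete): buffer="alo" (len 3), cursors c1@0 c2@0 c3@1, authorship ...
After op 2 (move_right): buffer="alo" (len 3), cursors c1@1 c2@1 c3@2, authorship ...
After op 3 (delete): buffer="o" (len 1), cursors c1@0 c2@0 c3@0, authorship .
After op 4 (add_cursor(0)): buffer="o" (len 1), cursors c1@0 c2@0 c3@0 c4@0, authorship .
After op 5 (move_left): buffer="o" (len 1), cursors c1@0 c2@0 c3@0 c4@0, authorship .
After op 6 (insert('v')): buffer="vvvvo" (len 5), cursors c1@4 c2@4 c3@4 c4@4, authorship 1234.

Answer: vvvvo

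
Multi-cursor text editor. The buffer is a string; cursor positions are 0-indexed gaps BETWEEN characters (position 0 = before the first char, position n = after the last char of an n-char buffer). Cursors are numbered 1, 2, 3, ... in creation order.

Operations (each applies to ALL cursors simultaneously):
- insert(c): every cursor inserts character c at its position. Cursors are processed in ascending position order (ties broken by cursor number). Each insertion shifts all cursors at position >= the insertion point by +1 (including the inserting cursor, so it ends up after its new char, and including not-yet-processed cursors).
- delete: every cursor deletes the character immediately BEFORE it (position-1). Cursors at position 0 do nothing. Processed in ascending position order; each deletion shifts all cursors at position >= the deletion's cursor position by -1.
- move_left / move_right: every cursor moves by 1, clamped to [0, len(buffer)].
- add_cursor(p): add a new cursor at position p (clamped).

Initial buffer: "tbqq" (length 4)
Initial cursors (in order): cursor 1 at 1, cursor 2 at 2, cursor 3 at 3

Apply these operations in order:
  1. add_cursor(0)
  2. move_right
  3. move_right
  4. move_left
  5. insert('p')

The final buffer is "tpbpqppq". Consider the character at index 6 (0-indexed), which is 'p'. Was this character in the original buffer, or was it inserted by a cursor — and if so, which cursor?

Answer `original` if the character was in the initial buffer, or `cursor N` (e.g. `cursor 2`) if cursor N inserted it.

After op 1 (add_cursor(0)): buffer="tbqq" (len 4), cursors c4@0 c1@1 c2@2 c3@3, authorship ....
After op 2 (move_right): buffer="tbqq" (len 4), cursors c4@1 c1@2 c2@3 c3@4, authorship ....
After op 3 (move_right): buffer="tbqq" (len 4), cursors c4@2 c1@3 c2@4 c3@4, authorship ....
After op 4 (move_left): buffer="tbqq" (len 4), cursors c4@1 c1@2 c2@3 c3@3, authorship ....
After op 5 (insert('p')): buffer="tpbpqppq" (len 8), cursors c4@2 c1@4 c2@7 c3@7, authorship .4.1.23.
Authorship (.=original, N=cursor N): . 4 . 1 . 2 3 .
Index 6: author = 3

Answer: cursor 3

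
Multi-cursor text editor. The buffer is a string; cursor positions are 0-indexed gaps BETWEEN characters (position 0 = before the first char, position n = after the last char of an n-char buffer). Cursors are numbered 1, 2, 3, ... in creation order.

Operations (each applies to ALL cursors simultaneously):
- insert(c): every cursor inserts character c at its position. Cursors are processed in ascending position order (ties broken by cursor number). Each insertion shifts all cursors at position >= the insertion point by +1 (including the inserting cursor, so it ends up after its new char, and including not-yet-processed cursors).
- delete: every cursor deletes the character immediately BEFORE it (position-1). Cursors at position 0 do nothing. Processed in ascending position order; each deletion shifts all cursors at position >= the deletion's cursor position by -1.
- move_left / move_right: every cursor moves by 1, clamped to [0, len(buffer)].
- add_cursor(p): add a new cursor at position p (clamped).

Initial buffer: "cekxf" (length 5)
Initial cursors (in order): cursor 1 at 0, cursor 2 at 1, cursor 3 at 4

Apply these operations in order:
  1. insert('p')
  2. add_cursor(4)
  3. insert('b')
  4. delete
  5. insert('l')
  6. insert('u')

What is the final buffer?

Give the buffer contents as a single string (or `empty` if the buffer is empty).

Answer: plucpluelukxpluf

Derivation:
After op 1 (insert('p')): buffer="pcpekxpf" (len 8), cursors c1@1 c2@3 c3@7, authorship 1.2...3.
After op 2 (add_cursor(4)): buffer="pcpekxpf" (len 8), cursors c1@1 c2@3 c4@4 c3@7, authorship 1.2...3.
After op 3 (insert('b')): buffer="pbcpbebkxpbf" (len 12), cursors c1@2 c2@5 c4@7 c3@11, authorship 11.22.4..33.
After op 4 (delete): buffer="pcpekxpf" (len 8), cursors c1@1 c2@3 c4@4 c3@7, authorship 1.2...3.
After op 5 (insert('l')): buffer="plcplelkxplf" (len 12), cursors c1@2 c2@5 c4@7 c3@11, authorship 11.22.4..33.
After op 6 (insert('u')): buffer="plucpluelukxpluf" (len 16), cursors c1@3 c2@7 c4@10 c3@15, authorship 111.222.44..333.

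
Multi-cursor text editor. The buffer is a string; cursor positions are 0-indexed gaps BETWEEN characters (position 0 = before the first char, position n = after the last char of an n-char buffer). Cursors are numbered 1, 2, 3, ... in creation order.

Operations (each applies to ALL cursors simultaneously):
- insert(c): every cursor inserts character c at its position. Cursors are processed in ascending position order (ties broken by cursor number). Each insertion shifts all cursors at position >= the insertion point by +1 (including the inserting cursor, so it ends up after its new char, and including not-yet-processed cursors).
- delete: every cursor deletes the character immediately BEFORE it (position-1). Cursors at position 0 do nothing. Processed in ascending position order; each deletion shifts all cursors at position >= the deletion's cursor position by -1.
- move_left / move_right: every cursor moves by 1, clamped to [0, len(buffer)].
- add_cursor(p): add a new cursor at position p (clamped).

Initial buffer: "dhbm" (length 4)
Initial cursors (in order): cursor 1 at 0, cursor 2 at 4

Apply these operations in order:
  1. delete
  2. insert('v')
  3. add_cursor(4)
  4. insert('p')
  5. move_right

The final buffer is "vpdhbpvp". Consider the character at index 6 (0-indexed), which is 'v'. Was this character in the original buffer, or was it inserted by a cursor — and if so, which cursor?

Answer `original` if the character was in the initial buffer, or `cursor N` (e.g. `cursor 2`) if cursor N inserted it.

Answer: cursor 2

Derivation:
After op 1 (delete): buffer="dhb" (len 3), cursors c1@0 c2@3, authorship ...
After op 2 (insert('v')): buffer="vdhbv" (len 5), cursors c1@1 c2@5, authorship 1...2
After op 3 (add_cursor(4)): buffer="vdhbv" (len 5), cursors c1@1 c3@4 c2@5, authorship 1...2
After op 4 (insert('p')): buffer="vpdhbpvp" (len 8), cursors c1@2 c3@6 c2@8, authorship 11...322
After op 5 (move_right): buffer="vpdhbpvp" (len 8), cursors c1@3 c3@7 c2@8, authorship 11...322
Authorship (.=original, N=cursor N): 1 1 . . . 3 2 2
Index 6: author = 2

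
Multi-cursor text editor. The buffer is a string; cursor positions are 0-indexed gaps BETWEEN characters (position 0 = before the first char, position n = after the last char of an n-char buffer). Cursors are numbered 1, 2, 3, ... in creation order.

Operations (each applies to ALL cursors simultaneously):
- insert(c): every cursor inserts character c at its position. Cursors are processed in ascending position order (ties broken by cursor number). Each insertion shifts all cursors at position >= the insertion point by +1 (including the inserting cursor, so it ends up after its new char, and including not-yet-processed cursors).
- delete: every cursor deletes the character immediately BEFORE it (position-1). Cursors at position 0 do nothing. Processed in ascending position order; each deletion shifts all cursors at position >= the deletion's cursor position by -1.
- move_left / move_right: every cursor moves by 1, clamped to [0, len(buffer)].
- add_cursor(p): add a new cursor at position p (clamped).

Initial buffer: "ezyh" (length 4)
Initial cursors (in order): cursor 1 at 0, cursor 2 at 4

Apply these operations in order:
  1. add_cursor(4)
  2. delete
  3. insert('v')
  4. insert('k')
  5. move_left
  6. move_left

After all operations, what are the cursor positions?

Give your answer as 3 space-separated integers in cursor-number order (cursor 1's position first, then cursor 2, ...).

After op 1 (add_cursor(4)): buffer="ezyh" (len 4), cursors c1@0 c2@4 c3@4, authorship ....
After op 2 (delete): buffer="ez" (len 2), cursors c1@0 c2@2 c3@2, authorship ..
After op 3 (insert('v')): buffer="vezvv" (len 5), cursors c1@1 c2@5 c3@5, authorship 1..23
After op 4 (insert('k')): buffer="vkezvvkk" (len 8), cursors c1@2 c2@8 c3@8, authorship 11..2323
After op 5 (move_left): buffer="vkezvvkk" (len 8), cursors c1@1 c2@7 c3@7, authorship 11..2323
After op 6 (move_left): buffer="vkezvvkk" (len 8), cursors c1@0 c2@6 c3@6, authorship 11..2323

Answer: 0 6 6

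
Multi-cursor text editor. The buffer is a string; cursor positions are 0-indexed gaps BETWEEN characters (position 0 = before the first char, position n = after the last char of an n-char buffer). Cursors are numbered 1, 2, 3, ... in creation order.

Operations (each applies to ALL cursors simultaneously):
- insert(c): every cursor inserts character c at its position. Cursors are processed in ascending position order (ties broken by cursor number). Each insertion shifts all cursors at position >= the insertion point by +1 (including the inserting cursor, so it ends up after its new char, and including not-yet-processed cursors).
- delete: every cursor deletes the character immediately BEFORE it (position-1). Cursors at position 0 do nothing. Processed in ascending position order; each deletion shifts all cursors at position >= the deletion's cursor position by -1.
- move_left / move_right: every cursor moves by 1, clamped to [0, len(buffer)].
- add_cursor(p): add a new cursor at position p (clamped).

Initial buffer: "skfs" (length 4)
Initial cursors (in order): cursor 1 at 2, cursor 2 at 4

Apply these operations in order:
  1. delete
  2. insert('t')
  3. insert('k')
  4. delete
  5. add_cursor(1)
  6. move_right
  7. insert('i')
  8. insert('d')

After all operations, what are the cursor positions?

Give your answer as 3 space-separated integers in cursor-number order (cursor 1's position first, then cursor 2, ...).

After op 1 (delete): buffer="sf" (len 2), cursors c1@1 c2@2, authorship ..
After op 2 (insert('t')): buffer="stft" (len 4), cursors c1@2 c2@4, authorship .1.2
After op 3 (insert('k')): buffer="stkftk" (len 6), cursors c1@3 c2@6, authorship .11.22
After op 4 (delete): buffer="stft" (len 4), cursors c1@2 c2@4, authorship .1.2
After op 5 (add_cursor(1)): buffer="stft" (len 4), cursors c3@1 c1@2 c2@4, authorship .1.2
After op 6 (move_right): buffer="stft" (len 4), cursors c3@2 c1@3 c2@4, authorship .1.2
After op 7 (insert('i')): buffer="stifiti" (len 7), cursors c3@3 c1@5 c2@7, authorship .13.122
After op 8 (insert('d')): buffer="stidfidtid" (len 10), cursors c3@4 c1@7 c2@10, authorship .133.11222

Answer: 7 10 4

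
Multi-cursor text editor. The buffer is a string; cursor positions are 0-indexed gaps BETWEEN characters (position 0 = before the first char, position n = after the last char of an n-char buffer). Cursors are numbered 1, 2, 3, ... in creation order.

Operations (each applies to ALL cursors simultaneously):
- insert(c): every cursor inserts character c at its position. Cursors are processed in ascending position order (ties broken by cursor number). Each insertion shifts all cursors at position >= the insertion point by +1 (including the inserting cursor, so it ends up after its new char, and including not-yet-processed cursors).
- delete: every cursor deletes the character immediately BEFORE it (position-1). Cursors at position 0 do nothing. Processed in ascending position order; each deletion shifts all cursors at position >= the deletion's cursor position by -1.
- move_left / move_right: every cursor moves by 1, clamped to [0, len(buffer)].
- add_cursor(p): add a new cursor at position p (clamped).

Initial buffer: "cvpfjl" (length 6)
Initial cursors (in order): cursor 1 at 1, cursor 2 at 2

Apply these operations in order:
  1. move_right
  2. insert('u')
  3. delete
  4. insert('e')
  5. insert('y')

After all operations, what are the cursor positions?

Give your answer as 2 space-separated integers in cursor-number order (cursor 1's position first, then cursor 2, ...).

Answer: 4 7

Derivation:
After op 1 (move_right): buffer="cvpfjl" (len 6), cursors c1@2 c2@3, authorship ......
After op 2 (insert('u')): buffer="cvupufjl" (len 8), cursors c1@3 c2@5, authorship ..1.2...
After op 3 (delete): buffer="cvpfjl" (len 6), cursors c1@2 c2@3, authorship ......
After op 4 (insert('e')): buffer="cvepefjl" (len 8), cursors c1@3 c2@5, authorship ..1.2...
After op 5 (insert('y')): buffer="cveypeyfjl" (len 10), cursors c1@4 c2@7, authorship ..11.22...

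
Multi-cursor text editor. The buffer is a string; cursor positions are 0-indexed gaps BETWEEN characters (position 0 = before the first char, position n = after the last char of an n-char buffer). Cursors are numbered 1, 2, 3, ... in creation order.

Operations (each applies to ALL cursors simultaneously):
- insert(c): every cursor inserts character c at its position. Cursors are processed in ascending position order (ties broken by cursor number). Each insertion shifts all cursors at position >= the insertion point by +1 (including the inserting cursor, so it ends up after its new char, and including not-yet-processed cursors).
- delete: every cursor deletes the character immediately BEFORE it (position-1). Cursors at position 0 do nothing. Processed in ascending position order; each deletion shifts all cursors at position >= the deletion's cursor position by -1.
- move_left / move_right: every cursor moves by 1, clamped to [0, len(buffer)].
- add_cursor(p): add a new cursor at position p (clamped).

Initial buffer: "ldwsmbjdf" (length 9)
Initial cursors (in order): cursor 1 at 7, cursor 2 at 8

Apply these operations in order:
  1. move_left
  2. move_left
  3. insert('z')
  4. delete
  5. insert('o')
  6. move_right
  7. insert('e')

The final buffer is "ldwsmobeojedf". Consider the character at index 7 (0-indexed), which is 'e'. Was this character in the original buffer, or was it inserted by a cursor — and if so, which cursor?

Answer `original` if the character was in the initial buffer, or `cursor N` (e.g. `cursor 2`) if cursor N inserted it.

After op 1 (move_left): buffer="ldwsmbjdf" (len 9), cursors c1@6 c2@7, authorship .........
After op 2 (move_left): buffer="ldwsmbjdf" (len 9), cursors c1@5 c2@6, authorship .........
After op 3 (insert('z')): buffer="ldwsmzbzjdf" (len 11), cursors c1@6 c2@8, authorship .....1.2...
After op 4 (delete): buffer="ldwsmbjdf" (len 9), cursors c1@5 c2@6, authorship .........
After op 5 (insert('o')): buffer="ldwsmobojdf" (len 11), cursors c1@6 c2@8, authorship .....1.2...
After op 6 (move_right): buffer="ldwsmobojdf" (len 11), cursors c1@7 c2@9, authorship .....1.2...
After op 7 (insert('e')): buffer="ldwsmobeojedf" (len 13), cursors c1@8 c2@11, authorship .....1.12.2..
Authorship (.=original, N=cursor N): . . . . . 1 . 1 2 . 2 . .
Index 7: author = 1

Answer: cursor 1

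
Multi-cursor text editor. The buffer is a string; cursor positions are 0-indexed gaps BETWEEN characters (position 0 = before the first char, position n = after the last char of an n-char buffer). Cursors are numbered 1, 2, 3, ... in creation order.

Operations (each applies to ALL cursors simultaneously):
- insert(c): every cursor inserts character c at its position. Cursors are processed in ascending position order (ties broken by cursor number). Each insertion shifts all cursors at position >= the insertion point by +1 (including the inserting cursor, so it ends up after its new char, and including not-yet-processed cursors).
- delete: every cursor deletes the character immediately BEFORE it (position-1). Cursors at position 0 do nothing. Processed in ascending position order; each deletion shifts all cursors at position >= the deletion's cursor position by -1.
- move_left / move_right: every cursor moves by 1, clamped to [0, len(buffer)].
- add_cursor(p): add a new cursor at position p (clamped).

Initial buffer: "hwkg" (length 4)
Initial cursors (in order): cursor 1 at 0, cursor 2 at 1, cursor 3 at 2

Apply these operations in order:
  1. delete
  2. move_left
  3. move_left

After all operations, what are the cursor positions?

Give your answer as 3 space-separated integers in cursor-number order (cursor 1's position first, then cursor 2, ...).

Answer: 0 0 0

Derivation:
After op 1 (delete): buffer="kg" (len 2), cursors c1@0 c2@0 c3@0, authorship ..
After op 2 (move_left): buffer="kg" (len 2), cursors c1@0 c2@0 c3@0, authorship ..
After op 3 (move_left): buffer="kg" (len 2), cursors c1@0 c2@0 c3@0, authorship ..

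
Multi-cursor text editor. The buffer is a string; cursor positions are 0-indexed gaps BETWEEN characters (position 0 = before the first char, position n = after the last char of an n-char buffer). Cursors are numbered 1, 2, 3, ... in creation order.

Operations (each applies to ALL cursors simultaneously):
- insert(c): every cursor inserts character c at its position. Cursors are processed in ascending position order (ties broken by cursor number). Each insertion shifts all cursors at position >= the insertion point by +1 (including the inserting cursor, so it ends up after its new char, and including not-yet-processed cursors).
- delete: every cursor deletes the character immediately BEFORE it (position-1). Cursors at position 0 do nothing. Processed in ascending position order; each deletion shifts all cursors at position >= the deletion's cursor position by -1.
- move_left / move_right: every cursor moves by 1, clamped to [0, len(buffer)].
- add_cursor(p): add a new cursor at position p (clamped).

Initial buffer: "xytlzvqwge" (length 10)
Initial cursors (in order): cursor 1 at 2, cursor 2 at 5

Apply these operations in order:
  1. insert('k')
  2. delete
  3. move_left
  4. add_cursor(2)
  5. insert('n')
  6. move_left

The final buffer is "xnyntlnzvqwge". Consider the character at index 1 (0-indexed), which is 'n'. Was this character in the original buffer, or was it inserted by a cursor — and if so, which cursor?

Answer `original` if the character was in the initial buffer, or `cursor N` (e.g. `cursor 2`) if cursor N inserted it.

Answer: cursor 1

Derivation:
After op 1 (insert('k')): buffer="xyktlzkvqwge" (len 12), cursors c1@3 c2@7, authorship ..1...2.....
After op 2 (delete): buffer="xytlzvqwge" (len 10), cursors c1@2 c2@5, authorship ..........
After op 3 (move_left): buffer="xytlzvqwge" (len 10), cursors c1@1 c2@4, authorship ..........
After op 4 (add_cursor(2)): buffer="xytlzvqwge" (len 10), cursors c1@1 c3@2 c2@4, authorship ..........
After op 5 (insert('n')): buffer="xnyntlnzvqwge" (len 13), cursors c1@2 c3@4 c2@7, authorship .1.3..2......
After op 6 (move_left): buffer="xnyntlnzvqwge" (len 13), cursors c1@1 c3@3 c2@6, authorship .1.3..2......
Authorship (.=original, N=cursor N): . 1 . 3 . . 2 . . . . . .
Index 1: author = 1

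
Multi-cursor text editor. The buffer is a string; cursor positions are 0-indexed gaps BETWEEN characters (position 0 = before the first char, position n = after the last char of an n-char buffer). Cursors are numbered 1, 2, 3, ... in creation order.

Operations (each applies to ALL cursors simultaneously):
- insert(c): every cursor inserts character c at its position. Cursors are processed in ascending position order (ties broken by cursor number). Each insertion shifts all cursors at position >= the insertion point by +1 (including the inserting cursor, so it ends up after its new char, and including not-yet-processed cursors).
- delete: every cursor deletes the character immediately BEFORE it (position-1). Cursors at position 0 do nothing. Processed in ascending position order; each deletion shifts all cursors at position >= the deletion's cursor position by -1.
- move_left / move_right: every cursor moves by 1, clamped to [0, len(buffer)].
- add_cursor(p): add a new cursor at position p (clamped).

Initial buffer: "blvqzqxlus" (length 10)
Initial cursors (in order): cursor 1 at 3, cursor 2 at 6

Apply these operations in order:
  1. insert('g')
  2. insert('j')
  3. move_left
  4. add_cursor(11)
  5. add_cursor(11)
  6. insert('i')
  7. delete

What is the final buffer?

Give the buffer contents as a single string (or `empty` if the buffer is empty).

After op 1 (insert('g')): buffer="blvgqzqgxlus" (len 12), cursors c1@4 c2@8, authorship ...1...2....
After op 2 (insert('j')): buffer="blvgjqzqgjxlus" (len 14), cursors c1@5 c2@10, authorship ...11...22....
After op 3 (move_left): buffer="blvgjqzqgjxlus" (len 14), cursors c1@4 c2@9, authorship ...11...22....
After op 4 (add_cursor(11)): buffer="blvgjqzqgjxlus" (len 14), cursors c1@4 c2@9 c3@11, authorship ...11...22....
After op 5 (add_cursor(11)): buffer="blvgjqzqgjxlus" (len 14), cursors c1@4 c2@9 c3@11 c4@11, authorship ...11...22....
After op 6 (insert('i')): buffer="blvgijqzqgijxiilus" (len 18), cursors c1@5 c2@11 c3@15 c4@15, authorship ...111...222.34...
After op 7 (delete): buffer="blvgjqzqgjxlus" (len 14), cursors c1@4 c2@9 c3@11 c4@11, authorship ...11...22....

Answer: blvgjqzqgjxlus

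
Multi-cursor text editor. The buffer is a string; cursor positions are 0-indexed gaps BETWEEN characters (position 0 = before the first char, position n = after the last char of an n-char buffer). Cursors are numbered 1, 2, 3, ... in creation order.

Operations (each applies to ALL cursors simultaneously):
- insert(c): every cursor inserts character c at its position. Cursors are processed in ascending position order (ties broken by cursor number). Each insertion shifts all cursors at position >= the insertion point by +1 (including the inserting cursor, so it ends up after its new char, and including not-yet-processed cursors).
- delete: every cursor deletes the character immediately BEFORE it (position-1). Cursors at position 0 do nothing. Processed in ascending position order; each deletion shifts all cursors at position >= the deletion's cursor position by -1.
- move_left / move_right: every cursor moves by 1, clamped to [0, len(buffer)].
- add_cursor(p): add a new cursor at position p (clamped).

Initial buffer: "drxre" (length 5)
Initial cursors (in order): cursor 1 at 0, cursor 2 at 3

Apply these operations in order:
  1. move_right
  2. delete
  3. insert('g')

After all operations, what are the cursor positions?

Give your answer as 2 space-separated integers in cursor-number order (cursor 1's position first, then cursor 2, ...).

After op 1 (move_right): buffer="drxre" (len 5), cursors c1@1 c2@4, authorship .....
After op 2 (delete): buffer="rxe" (len 3), cursors c1@0 c2@2, authorship ...
After op 3 (insert('g')): buffer="grxge" (len 5), cursors c1@1 c2@4, authorship 1..2.

Answer: 1 4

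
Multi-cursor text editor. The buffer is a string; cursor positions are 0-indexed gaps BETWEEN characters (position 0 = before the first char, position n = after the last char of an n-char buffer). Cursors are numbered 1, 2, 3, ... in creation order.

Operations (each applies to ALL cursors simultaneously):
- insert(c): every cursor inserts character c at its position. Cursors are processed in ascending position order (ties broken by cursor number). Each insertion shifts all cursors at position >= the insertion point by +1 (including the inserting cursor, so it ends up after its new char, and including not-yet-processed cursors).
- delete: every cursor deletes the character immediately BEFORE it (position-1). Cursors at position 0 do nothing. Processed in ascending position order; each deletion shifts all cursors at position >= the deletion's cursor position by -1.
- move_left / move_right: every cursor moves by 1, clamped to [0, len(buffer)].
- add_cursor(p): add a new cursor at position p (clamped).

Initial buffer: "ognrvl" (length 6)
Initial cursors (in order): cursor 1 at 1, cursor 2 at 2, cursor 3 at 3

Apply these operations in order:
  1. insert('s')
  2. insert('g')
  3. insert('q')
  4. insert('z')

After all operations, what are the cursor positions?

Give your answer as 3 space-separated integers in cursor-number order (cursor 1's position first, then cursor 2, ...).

Answer: 5 10 15

Derivation:
After op 1 (insert('s')): buffer="osgsnsrvl" (len 9), cursors c1@2 c2@4 c3@6, authorship .1.2.3...
After op 2 (insert('g')): buffer="osggsgnsgrvl" (len 12), cursors c1@3 c2@6 c3@9, authorship .11.22.33...
After op 3 (insert('q')): buffer="osgqgsgqnsgqrvl" (len 15), cursors c1@4 c2@8 c3@12, authorship .111.222.333...
After op 4 (insert('z')): buffer="osgqzgsgqznsgqzrvl" (len 18), cursors c1@5 c2@10 c3@15, authorship .1111.2222.3333...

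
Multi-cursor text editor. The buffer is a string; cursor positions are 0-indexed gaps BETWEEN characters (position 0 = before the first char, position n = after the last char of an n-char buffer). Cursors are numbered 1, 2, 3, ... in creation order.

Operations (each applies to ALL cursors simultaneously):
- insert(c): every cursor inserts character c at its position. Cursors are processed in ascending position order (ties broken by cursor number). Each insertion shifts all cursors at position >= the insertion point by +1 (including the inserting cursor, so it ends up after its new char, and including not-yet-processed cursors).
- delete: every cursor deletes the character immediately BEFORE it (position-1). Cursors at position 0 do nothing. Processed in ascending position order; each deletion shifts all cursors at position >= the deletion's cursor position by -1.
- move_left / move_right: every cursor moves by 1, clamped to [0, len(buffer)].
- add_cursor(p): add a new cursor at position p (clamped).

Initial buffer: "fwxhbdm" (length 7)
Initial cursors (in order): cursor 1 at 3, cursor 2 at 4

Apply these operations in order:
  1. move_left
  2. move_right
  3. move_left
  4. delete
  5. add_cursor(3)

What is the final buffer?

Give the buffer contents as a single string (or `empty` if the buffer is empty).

After op 1 (move_left): buffer="fwxhbdm" (len 7), cursors c1@2 c2@3, authorship .......
After op 2 (move_right): buffer="fwxhbdm" (len 7), cursors c1@3 c2@4, authorship .......
After op 3 (move_left): buffer="fwxhbdm" (len 7), cursors c1@2 c2@3, authorship .......
After op 4 (delete): buffer="fhbdm" (len 5), cursors c1@1 c2@1, authorship .....
After op 5 (add_cursor(3)): buffer="fhbdm" (len 5), cursors c1@1 c2@1 c3@3, authorship .....

Answer: fhbdm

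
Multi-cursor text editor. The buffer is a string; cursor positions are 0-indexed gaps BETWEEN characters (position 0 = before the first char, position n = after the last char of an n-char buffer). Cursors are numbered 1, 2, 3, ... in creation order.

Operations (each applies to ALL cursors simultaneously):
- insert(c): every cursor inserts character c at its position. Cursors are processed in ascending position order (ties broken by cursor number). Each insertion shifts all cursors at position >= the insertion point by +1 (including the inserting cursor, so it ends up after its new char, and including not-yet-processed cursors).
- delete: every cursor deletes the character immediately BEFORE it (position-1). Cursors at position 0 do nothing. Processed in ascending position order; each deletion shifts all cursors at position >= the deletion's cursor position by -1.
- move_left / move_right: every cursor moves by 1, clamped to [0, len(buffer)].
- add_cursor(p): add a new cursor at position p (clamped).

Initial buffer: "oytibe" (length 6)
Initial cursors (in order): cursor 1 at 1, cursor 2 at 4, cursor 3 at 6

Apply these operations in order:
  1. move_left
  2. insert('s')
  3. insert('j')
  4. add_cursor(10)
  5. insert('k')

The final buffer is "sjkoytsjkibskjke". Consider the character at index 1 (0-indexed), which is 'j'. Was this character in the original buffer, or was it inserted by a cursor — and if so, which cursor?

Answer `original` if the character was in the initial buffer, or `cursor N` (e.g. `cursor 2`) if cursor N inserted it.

After op 1 (move_left): buffer="oytibe" (len 6), cursors c1@0 c2@3 c3@5, authorship ......
After op 2 (insert('s')): buffer="soytsibse" (len 9), cursors c1@1 c2@5 c3@8, authorship 1...2..3.
After op 3 (insert('j')): buffer="sjoytsjibsje" (len 12), cursors c1@2 c2@7 c3@11, authorship 11...22..33.
After op 4 (add_cursor(10)): buffer="sjoytsjibsje" (len 12), cursors c1@2 c2@7 c4@10 c3@11, authorship 11...22..33.
After op 5 (insert('k')): buffer="sjkoytsjkibskjke" (len 16), cursors c1@3 c2@9 c4@13 c3@15, authorship 111...222..3433.
Authorship (.=original, N=cursor N): 1 1 1 . . . 2 2 2 . . 3 4 3 3 .
Index 1: author = 1

Answer: cursor 1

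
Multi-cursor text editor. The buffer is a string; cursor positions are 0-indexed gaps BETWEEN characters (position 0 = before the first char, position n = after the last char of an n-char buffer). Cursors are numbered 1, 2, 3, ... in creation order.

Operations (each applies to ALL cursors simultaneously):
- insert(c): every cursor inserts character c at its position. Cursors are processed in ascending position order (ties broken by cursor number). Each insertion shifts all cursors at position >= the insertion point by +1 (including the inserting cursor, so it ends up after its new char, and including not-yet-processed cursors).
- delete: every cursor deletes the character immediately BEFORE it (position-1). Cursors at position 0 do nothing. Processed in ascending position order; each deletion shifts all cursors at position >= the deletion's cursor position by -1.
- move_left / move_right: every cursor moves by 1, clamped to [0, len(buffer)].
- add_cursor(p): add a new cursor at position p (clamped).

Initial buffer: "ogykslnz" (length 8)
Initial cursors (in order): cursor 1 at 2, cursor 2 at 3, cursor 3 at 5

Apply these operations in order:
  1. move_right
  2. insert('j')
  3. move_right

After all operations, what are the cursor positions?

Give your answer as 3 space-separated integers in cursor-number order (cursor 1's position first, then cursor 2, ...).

After op 1 (move_right): buffer="ogykslnz" (len 8), cursors c1@3 c2@4 c3@6, authorship ........
After op 2 (insert('j')): buffer="ogyjkjsljnz" (len 11), cursors c1@4 c2@6 c3@9, authorship ...1.2..3..
After op 3 (move_right): buffer="ogyjkjsljnz" (len 11), cursors c1@5 c2@7 c3@10, authorship ...1.2..3..

Answer: 5 7 10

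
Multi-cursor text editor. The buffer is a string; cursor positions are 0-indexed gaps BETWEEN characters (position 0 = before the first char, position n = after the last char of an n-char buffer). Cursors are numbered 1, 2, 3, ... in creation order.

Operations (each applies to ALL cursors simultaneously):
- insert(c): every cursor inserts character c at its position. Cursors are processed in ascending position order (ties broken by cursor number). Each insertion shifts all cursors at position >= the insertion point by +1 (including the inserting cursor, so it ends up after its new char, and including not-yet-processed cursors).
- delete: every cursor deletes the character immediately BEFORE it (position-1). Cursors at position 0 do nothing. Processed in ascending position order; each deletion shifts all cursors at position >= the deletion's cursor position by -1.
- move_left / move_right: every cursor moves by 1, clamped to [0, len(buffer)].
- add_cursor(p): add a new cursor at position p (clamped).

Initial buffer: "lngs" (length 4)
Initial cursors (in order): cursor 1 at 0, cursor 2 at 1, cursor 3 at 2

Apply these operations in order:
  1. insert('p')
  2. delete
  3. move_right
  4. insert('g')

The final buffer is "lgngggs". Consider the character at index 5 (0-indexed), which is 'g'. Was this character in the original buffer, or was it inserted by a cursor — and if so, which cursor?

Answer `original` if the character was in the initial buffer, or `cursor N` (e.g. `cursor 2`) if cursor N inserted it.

After op 1 (insert('p')): buffer="plpnpgs" (len 7), cursors c1@1 c2@3 c3@5, authorship 1.2.3..
After op 2 (delete): buffer="lngs" (len 4), cursors c1@0 c2@1 c3@2, authorship ....
After op 3 (move_right): buffer="lngs" (len 4), cursors c1@1 c2@2 c3@3, authorship ....
After op 4 (insert('g')): buffer="lgngggs" (len 7), cursors c1@2 c2@4 c3@6, authorship .1.2.3.
Authorship (.=original, N=cursor N): . 1 . 2 . 3 .
Index 5: author = 3

Answer: cursor 3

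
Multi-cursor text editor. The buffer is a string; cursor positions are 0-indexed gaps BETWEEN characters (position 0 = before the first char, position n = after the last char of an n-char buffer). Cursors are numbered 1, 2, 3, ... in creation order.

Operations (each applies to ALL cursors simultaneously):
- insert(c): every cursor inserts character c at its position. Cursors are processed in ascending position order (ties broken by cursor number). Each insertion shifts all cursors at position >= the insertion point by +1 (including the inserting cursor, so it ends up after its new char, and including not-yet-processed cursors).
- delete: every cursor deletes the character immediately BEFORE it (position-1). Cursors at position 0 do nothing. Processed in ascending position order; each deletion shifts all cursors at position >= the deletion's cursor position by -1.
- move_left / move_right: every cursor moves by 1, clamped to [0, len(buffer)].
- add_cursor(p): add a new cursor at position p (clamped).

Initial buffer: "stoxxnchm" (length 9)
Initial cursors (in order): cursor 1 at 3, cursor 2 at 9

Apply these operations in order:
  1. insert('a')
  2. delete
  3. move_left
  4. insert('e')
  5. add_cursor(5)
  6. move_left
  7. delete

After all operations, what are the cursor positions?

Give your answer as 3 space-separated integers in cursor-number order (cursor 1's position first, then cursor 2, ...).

Answer: 1 6 2

Derivation:
After op 1 (insert('a')): buffer="stoaxxnchma" (len 11), cursors c1@4 c2@11, authorship ...1......2
After op 2 (delete): buffer="stoxxnchm" (len 9), cursors c1@3 c2@9, authorship .........
After op 3 (move_left): buffer="stoxxnchm" (len 9), cursors c1@2 c2@8, authorship .........
After op 4 (insert('e')): buffer="steoxxnchem" (len 11), cursors c1@3 c2@10, authorship ..1......2.
After op 5 (add_cursor(5)): buffer="steoxxnchem" (len 11), cursors c1@3 c3@5 c2@10, authorship ..1......2.
After op 6 (move_left): buffer="steoxxnchem" (len 11), cursors c1@2 c3@4 c2@9, authorship ..1......2.
After op 7 (delete): buffer="sexxncem" (len 8), cursors c1@1 c3@2 c2@6, authorship .1....2.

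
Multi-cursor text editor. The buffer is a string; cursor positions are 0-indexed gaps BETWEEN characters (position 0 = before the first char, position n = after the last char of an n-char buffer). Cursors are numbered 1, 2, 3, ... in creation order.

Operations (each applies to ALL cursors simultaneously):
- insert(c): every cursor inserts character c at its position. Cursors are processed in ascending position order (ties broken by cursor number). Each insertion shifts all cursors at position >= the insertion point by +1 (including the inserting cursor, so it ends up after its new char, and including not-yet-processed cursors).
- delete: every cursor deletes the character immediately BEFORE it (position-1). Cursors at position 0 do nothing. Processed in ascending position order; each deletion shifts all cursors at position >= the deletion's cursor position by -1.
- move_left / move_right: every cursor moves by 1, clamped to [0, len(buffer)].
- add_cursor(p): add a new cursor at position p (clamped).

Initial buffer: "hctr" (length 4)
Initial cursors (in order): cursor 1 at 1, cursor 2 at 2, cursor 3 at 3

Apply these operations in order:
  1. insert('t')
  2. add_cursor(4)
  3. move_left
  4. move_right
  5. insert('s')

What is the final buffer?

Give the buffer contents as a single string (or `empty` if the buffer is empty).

Answer: htsctssttsr

Derivation:
After op 1 (insert('t')): buffer="htctttr" (len 7), cursors c1@2 c2@4 c3@6, authorship .1.2.3.
After op 2 (add_cursor(4)): buffer="htctttr" (len 7), cursors c1@2 c2@4 c4@4 c3@6, authorship .1.2.3.
After op 3 (move_left): buffer="htctttr" (len 7), cursors c1@1 c2@3 c4@3 c3@5, authorship .1.2.3.
After op 4 (move_right): buffer="htctttr" (len 7), cursors c1@2 c2@4 c4@4 c3@6, authorship .1.2.3.
After op 5 (insert('s')): buffer="htsctssttsr" (len 11), cursors c1@3 c2@7 c4@7 c3@10, authorship .11.224.33.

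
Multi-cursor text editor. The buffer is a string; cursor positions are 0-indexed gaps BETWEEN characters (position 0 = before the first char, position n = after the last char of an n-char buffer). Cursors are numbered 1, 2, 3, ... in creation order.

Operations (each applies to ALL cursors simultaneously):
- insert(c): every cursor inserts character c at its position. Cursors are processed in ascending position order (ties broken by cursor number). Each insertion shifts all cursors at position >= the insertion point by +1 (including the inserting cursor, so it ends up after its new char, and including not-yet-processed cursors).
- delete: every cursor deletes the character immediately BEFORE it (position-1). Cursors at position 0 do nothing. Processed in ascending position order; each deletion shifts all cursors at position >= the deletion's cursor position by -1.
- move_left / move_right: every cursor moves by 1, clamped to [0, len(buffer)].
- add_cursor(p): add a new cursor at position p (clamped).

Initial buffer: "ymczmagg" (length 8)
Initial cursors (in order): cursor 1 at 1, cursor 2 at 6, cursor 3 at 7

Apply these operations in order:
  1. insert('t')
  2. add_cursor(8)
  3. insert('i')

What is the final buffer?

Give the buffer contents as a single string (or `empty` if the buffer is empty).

Answer: ytimczmatiigtig

Derivation:
After op 1 (insert('t')): buffer="ytmczmatgtg" (len 11), cursors c1@2 c2@8 c3@10, authorship .1.....2.3.
After op 2 (add_cursor(8)): buffer="ytmczmatgtg" (len 11), cursors c1@2 c2@8 c4@8 c3@10, authorship .1.....2.3.
After op 3 (insert('i')): buffer="ytimczmatiigtig" (len 15), cursors c1@3 c2@11 c4@11 c3@14, authorship .11.....224.33.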